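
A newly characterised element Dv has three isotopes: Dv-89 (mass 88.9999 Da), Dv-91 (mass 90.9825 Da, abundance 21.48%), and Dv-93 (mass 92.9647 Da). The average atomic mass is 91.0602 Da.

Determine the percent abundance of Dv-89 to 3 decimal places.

Let x and y be the fractions of Dv-89 and Dv-93. Then x + y = 1 − 0.2148 = 0.7852 and 88.9999x + 92.9647y = 91.0602 − 0.2148×90.9825 = 71.517159.
Substituting: 88.9999x + 92.9647(0.7852 − x) = 71.517159
(88.9999 − 92.9647)x = -1.47872344  ⇒  x = 0.37296, y = 0.41224
Dv-89: 37.296%, Dv-93: 41.224%.

37.296%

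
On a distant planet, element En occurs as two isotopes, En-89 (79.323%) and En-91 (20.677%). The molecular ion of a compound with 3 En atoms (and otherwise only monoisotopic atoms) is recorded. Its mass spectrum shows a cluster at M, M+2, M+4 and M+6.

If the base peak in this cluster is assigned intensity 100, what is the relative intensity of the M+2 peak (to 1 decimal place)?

78.2

Term probabilities: M 0.4991, M+2 0.3903, M+4 0.1017, M+6 0.0088. Base peak = M.
P(M) = C(3,0) × 0.79323^3 × 0.20677^0 = 1 × 0.49911129 × 1.0000 = 0.499111 (base)
P(M+2) = C(3,1) × 0.79323^2 × 0.20677^1 = 3 × 0.62921383 × 0.20677 = 0.390308
Relative intensity = 0.390308 / 0.499111 × 100 = 78.2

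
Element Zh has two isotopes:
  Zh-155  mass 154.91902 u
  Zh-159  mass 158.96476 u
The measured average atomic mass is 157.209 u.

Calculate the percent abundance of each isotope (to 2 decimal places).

Zh-155: 43.40%, Zh-159: 56.60%

Let x be the fractional abundance of Zh-155; then Zh-159 has abundance 1 − x.
154.91902·x + 158.96476·(1 − x) = 157.209
(154.91902 − 158.96476)·x = 157.209 − 158.96476
x = -1.75576 / -4.04574 = 0.43398 → 43.40% Zh-155, 56.60% Zh-159.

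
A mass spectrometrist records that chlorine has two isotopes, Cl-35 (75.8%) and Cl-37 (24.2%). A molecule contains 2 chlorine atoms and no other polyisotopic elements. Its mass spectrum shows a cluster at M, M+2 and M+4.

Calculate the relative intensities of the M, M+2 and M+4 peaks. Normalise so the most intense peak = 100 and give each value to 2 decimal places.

The 2 Cl atoms are independent, so intensities follow the terms of (0.758 + 0.242)^2.
P(M) = 0.758^2 = 0.574564
P(M+2) = 2 × 0.758^1 × 0.242^1 = 0.366872
P(M+4) = 0.242^2 = 0.058564
The M peak is largest (0.574564); scaling to 100 gives 100.00 : 63.85 : 10.19.

100.00 : 63.85 : 10.19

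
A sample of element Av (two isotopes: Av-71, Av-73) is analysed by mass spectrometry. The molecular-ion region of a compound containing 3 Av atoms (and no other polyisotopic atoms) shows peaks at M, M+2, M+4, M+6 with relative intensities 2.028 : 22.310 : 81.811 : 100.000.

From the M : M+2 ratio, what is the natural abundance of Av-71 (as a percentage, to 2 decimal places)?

Write p for the Av-71 fraction. I(M+2)/I(M) = [C(3,1)·p^2·(1−p)] / p^3 = 3·(1−p)/p = 22.310/2.028 = 11.0010
(1−p)/p = 11.0010/3 = 3.6670  ⇒  p = 1/(1 + 3.6670) = 0.2143
Av-71: 21.43%, Av-73: 78.57%.

21.43%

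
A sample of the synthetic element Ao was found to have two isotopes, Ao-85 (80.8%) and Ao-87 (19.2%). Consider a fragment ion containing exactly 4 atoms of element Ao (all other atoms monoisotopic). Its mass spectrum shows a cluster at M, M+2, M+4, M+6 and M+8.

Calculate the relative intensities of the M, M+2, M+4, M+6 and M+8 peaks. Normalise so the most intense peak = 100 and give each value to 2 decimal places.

100.00 : 95.05 : 33.88 : 5.37 : 0.32

Expanding (0.808 + 0.192)^4:
P(M) = 0.808^4 = 0.426231
P(M+2) = 4 × 0.808^3 × 0.192^1 = 0.405131
P(M+4) = 6 × 0.808^2 × 0.192^2 = 0.144403
P(M+6) = 4 × 0.808^1 × 0.192^3 = 0.022876
P(M+8) = 0.192^4 = 0.001359
The M peak is largest (0.426231); scaling to 100 gives 100.00 : 95.05 : 33.88 : 5.37 : 0.32.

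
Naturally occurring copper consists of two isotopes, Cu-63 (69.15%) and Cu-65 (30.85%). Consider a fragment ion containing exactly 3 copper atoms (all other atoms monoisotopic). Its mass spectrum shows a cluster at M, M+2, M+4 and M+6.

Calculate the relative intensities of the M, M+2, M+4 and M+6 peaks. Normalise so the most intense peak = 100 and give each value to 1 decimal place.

Expanding (0.6915 + 0.3085)^3:
P(M) = 0.6915^3 = 0.330656
P(M+2) = 3 × 0.6915^2 × 0.3085^1 = 0.442548
P(M+4) = 3 × 0.6915^1 × 0.3085^2 = 0.197435
P(M+6) = 0.3085^3 = 0.029361
The M+2 peak is largest (0.442548); scaling to 100 gives 74.7 : 100.0 : 44.6 : 6.6.

74.7 : 100.0 : 44.6 : 6.6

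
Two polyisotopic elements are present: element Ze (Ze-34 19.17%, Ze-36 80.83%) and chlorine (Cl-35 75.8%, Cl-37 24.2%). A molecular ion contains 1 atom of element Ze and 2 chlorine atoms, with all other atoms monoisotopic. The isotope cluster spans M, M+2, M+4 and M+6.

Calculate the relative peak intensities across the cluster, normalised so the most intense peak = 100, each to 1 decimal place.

Element Ze pattern (n=1): 0.1917 : 0.8083
Chlorine pattern (n=2): 0.574564 : 0.366872 : 0.058564
Convolve the two distributions (both contribute in 2-u steps):
  M: 0.1917×0.574564 = 0.110144
  M+2: 0.1917×0.366872 + 0.8083×0.574564 = 0.534749
  M+4: 0.1917×0.058564 + 0.8083×0.366872 = 0.307769
  M+6: 0.8083×0.058564 = 0.047337
Scale to base peak (0.534749) = 100: 20.6 : 100.0 : 57.6 : 8.9

20.6 : 100.0 : 57.6 : 8.9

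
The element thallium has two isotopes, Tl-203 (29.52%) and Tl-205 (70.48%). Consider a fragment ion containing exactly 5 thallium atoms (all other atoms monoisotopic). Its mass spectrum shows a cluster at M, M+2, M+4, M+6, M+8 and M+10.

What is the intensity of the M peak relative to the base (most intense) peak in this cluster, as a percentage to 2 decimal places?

0.62%

(0.2952 + 0.7048)^5 gives M 0.0022, M+2 0.0268, M+4 0.1278, M+6 0.3051, M+8 0.3642, M+10 0.1739; the largest is M+8.
P(M+8) = C(5,4) × 0.2952^1 × 0.7048^4 = 5 × 0.2952 × 0.24675365 = 0.364208 (base)
P(M) = C(5,0) × 0.2952^5 × 0.7048^0 = 1 × 0.00224172 × 1.0000 = 0.002242
Relative intensity = 0.002242 / 0.364208 × 100 = 0.62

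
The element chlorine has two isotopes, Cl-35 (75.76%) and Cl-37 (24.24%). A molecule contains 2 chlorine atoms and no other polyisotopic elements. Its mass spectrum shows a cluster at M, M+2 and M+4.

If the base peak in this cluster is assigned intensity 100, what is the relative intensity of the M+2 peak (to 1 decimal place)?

64.0

Binomial terms of (0.7576 + 0.2424)^2: M 0.5740, M+2 0.3673, M+4 0.0588 → M is the base peak.
P(M) = C(2,0) × 0.7576^2 × 0.2424^0 = 1 × 0.57395776 × 1.0000 = 0.573958 (base)
P(M+2) = C(2,1) × 0.7576^1 × 0.2424^1 = 2 × 0.7576 × 0.2424 = 0.367284
Relative intensity = 0.367284 / 0.573958 × 100 = 64.0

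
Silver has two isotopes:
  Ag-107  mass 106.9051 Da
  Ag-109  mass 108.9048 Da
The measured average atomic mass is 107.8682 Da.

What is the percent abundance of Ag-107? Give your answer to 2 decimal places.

Writing the weighted mean with unknown fraction x of Ag-107:
106.9051·x + 108.9048·(1 − x) = 107.8682
(106.9051 − 108.9048)·x = 107.8682 − 108.9048
x = -1.0366 / -1.9997 = 0.51838 → 51.84% Ag-107, 48.16% Ag-109.

51.84%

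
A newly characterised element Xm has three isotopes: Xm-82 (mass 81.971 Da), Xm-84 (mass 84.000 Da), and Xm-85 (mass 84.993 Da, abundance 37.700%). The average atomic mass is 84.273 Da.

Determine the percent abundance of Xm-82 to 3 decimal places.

4.996%

The remaining 62.300% is split between Xm-82 (fraction x) and Xm-84 (fraction 0.62300 − x).
Substituting: 81.971x + 84.000(0.62300 − x) = 52.230639
(81.971 − 84.000)x = -0.101361  ⇒  x = 0.04996, y = 0.57304
Xm-82: 4.996%, Xm-84: 57.304%.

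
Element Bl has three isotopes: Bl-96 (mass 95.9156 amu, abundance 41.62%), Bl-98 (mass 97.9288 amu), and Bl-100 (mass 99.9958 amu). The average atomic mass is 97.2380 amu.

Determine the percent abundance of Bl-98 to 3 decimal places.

51.264%

Let x and y be the fractions of Bl-98 and Bl-100. Then x + y = 1 − 0.4162 = 0.5838 and 97.9288x + 99.9958y = 97.2380 − 0.4162×95.9156 = 57.31792728.
Substituting: 97.9288x + 99.9958(0.5838 − x) = 57.31792728
(97.9288 − 99.9958)x = -1.05962076  ⇒  x = 0.51264, y = 0.07116
Bl-98: 51.264%, Bl-100: 7.116%.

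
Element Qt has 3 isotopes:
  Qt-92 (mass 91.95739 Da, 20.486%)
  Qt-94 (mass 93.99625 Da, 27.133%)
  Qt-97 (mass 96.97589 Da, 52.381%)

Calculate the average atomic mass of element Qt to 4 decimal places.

The abundance-weighted mean is 0.20486 × 91.95739 + 0.27133 × 93.99625 + 0.52381 × 96.97589
= 18.838391 + 25.504003 + 50.796941 = 95.139335 Da

95.1393 Da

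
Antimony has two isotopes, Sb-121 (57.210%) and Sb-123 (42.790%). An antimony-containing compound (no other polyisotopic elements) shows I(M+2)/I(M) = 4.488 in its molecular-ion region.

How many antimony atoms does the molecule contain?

6

For n independent Sb atoms, I(M+2)/I(M) = n · (abundance Sb-123) / (abundance Sb-121) = n · 0.42790/0.57210.
n = 4.488 × 0.57210/0.42790 = 6.00 ≈ 6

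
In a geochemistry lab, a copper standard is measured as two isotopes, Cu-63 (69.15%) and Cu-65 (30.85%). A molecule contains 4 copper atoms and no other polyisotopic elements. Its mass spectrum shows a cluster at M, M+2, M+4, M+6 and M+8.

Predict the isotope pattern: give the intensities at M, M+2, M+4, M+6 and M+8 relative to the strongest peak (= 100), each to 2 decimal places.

56.04 : 100.00 : 66.92 : 19.90 : 2.22

The 4 Cu atoms are independent, so intensities follow the terms of (0.6915 + 0.3085)^4.
P(M) = 0.6915^4 = 0.228649
P(M+2) = 4 × 0.6915^3 × 0.3085^1 = 0.408030
P(M+4) = 6 × 0.6915^2 × 0.3085^2 = 0.273052
P(M+6) = 4 × 0.6915^1 × 0.3085^3 = 0.081212
P(M+8) = 0.3085^4 = 0.009058
The M+2 peak is largest (0.408030); scaling to 100 gives 56.04 : 100.00 : 66.92 : 19.90 : 2.22.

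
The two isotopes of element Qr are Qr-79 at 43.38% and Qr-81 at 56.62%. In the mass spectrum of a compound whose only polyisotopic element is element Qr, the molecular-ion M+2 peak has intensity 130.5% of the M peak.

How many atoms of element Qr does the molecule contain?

1

The M+2/M ratio from n Qr atoms is n · q/p = n · 0.5662/0.4338.
n = 1.305 × 0.4338/0.5662 = 1.00 ≈ 1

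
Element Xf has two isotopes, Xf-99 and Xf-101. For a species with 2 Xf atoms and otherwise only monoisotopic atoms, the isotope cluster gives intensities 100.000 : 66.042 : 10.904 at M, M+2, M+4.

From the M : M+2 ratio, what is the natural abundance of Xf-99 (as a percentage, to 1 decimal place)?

Let p = fractional abundance of Xf-99. I(M+2)/I(M) = [C(2,1)·p^1·(1−p)] / p^2 = 2·(1−p)/p = 66.042/100.000 = 0.6604
(1−p)/p = 0.6604/2 = 0.3302  ⇒  p = 1/(1 + 0.3302) = 0.7518
Xf-99: 75.2%, Xf-101: 24.8%.

75.2%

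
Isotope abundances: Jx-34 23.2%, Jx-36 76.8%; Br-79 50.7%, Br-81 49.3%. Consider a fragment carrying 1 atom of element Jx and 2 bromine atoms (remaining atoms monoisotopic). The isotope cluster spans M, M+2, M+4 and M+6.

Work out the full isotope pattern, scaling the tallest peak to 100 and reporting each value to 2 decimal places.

Element Jx pattern (n=1): 0.2320 : 0.7680
Bromine pattern (n=2): 0.257049 : 0.499902 : 0.243049
Convolve the two distributions (both contribute in 2-u steps):
  M: 0.2320×0.257049 = 0.059635
  M+2: 0.2320×0.499902 + 0.7680×0.257049 = 0.313391
  M+4: 0.2320×0.243049 + 0.7680×0.499902 = 0.440312
  M+6: 0.7680×0.243049 = 0.186662
Scale to base peak (0.440312) = 100: 13.54 : 71.17 : 100.00 : 42.39

13.54 : 71.17 : 100.00 : 42.39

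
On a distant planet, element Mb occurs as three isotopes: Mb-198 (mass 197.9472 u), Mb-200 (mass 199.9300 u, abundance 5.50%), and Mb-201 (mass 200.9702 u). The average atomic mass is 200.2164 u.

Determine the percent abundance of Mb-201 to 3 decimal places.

Let x and y be the fractions of Mb-198 and Mb-201. Then x + y = 1 − 0.0550 = 0.9450 and 197.9472x + 200.9702y = 200.2164 − 0.0550×199.9300 = 189.22025.
Substituting: 197.9472x + 200.9702(0.9450 − x) = 189.22025
(197.9472 − 200.9702)x = -0.696589  ⇒  x = 0.23043, y = 0.71457
Mb-198: 23.043%, Mb-201: 71.457%.

71.457%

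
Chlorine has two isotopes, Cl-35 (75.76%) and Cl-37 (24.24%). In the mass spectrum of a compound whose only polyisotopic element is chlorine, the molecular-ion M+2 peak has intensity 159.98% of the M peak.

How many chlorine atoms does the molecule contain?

With n Cl atoms, P(M+2)/P(M) = C(n,1)·p^(n−1)q / p^n = n·q/p = n · 0.2424/0.7576.
n = 1.5998 × 0.7576/0.2424 = 5.00 ≈ 5

5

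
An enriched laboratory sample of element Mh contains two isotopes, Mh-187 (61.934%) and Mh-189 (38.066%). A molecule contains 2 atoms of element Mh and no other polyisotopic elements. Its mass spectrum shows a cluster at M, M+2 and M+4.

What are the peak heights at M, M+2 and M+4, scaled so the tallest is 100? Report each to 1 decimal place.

81.4 : 100.0 : 30.7

Each Mh atom is independently Mh-187 (p = 0.61934) or Mh-189 (q = 0.38066); the cluster is the binomial expansion (p + q)^2.
P(M) = 0.61934^2 = 0.383582
P(M+2) = 2 × 0.61934^1 × 0.38066^1 = 0.471516
P(M+4) = 0.38066^2 = 0.144902
The M+2 peak is largest (0.471516); scaling to 100 gives 81.4 : 100.0 : 30.7.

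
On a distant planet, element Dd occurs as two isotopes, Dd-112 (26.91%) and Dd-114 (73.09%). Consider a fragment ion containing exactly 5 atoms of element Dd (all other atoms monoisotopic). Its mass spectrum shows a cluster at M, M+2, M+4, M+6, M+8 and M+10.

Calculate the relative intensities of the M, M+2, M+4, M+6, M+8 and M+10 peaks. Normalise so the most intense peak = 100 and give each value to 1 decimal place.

Each Dd atom is independently Dd-112 (p = 0.2691) or Dd-114 (q = 0.7309); the cluster is the binomial expansion (p + q)^5.
P(M) = 0.2691^5 = 0.001411
P(M+2) = 5 × 0.2691^4 × 0.7309^1 = 0.019164
P(M+4) = 10 × 0.2691^3 × 0.7309^2 = 0.104102
P(M+6) = 10 × 0.2691^2 × 0.7309^3 = 0.282749
P(M+8) = 5 × 0.2691^1 × 0.7309^4 = 0.383986
P(M+10) = 0.7309^5 = 0.208588
The M+8 peak is largest (0.383986); scaling to 100 gives 0.4 : 5.0 : 27.1 : 73.6 : 100.0 : 54.3.

0.4 : 5.0 : 27.1 : 73.6 : 100.0 : 54.3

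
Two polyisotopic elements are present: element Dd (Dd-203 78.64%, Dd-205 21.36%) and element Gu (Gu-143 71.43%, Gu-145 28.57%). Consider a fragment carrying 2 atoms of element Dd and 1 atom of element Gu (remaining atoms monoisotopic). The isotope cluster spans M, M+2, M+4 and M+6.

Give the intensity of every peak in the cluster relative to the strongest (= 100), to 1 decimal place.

100.0 : 94.3 : 29.1 : 3.0

Element Dd pattern (n=2): 0.61842496 : 0.33595008 : 0.04562496
Element Gu pattern (n=1): 0.7143 : 0.2857
Convolve the two distributions (both contribute in 2-u steps):
  M: 0.61842496×0.7143 = 0.441741
  M+2: 0.61842496×0.2857 + 0.33595008×0.7143 = 0.416653
  M+4: 0.33595008×0.2857 + 0.04562496×0.7143 = 0.128571
  M+6: 0.04562496×0.2857 = 0.013035
Scale to base peak (0.441741) = 100: 100.0 : 94.3 : 29.1 : 3.0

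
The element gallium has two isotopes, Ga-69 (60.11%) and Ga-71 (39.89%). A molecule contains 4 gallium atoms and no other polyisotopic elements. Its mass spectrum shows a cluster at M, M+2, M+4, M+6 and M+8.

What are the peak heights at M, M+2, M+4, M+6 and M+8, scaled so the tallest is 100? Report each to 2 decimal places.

Expanding (0.6011 + 0.3989)^4:
P(M) = 0.6011^4 = 0.130553
P(M+2) = 4 × 0.6011^3 × 0.3989^1 = 0.346549
P(M+4) = 6 × 0.6011^2 × 0.3989^2 = 0.344963
P(M+6) = 4 × 0.6011^1 × 0.3989^3 = 0.152616
P(M+8) = 0.3989^4 = 0.025320
The M+2 peak is largest (0.346549); scaling to 100 gives 37.67 : 100.00 : 99.54 : 44.04 : 7.31.

37.67 : 100.00 : 99.54 : 44.04 : 7.31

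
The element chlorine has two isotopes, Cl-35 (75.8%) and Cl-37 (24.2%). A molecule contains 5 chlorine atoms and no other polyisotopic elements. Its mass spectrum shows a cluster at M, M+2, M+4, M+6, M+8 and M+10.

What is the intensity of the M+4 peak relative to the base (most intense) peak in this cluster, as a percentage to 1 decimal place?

(0.758 + 0.242)^5 gives M 0.2502, M+2 0.3994, M+4 0.2551, M+6 0.0814, M+8 0.0130, M+10 0.0008; the largest is M+2.
P(M+2) = C(5,1) × 0.758^4 × 0.242^1 = 5 × 0.33012379 × 0.2420 = 0.399450 (base)
P(M+4) = C(5,2) × 0.758^3 × 0.242^2 = 10 × 0.43551951 × 0.058564 = 0.255058
Relative intensity = 0.255058 / 0.399450 × 100 = 63.9

63.9%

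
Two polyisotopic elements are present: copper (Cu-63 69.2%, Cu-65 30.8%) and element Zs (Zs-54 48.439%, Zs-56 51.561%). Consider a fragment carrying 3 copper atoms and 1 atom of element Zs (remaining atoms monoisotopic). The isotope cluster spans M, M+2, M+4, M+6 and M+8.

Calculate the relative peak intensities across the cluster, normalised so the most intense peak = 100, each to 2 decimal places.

Copper pattern (n=3): 0.33137389 : 0.44247034 : 0.19693766 : 0.02921811
Element Zs pattern (n=1): 0.48439 : 0.51561
Convolve the two distributions (both contribute in 2-u steps):
  M: 0.33137389×0.48439 = 0.160514
  M+2: 0.33137389×0.51561 + 0.44247034×0.48439 = 0.385188
  M+4: 0.44247034×0.51561 + 0.19693766×0.48439 = 0.323537
  M+6: 0.19693766×0.51561 + 0.02921811×0.48439 = 0.115696
  M+8: 0.02921811×0.51561 = 0.015065
Scale to base peak (0.385188) = 100: 41.67 : 100.00 : 83.99 : 30.04 : 3.91

41.67 : 100.00 : 83.99 : 30.04 : 3.91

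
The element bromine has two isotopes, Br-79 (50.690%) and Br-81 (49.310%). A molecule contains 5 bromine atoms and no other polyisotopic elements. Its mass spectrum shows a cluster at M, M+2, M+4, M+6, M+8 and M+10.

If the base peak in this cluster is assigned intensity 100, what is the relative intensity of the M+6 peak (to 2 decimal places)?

Binomial terms of (0.50690 + 0.49310)^5: M 0.0335, M+2 0.1628, M+4 0.3167, M+6 0.3081, M+8 0.1498, M+10 0.0292 → M+4 is the base peak.
P(M+4) = C(5,2) × 0.50690^3 × 0.49310^2 = 10 × 0.13024674 × 0.24314761 = 0.316692 (base)
P(M+6) = C(5,3) × 0.50690^2 × 0.49310^3 = 10 × 0.25694761 × 0.11989609 = 0.308070
Relative intensity = 0.308070 / 0.316692 × 100 = 97.28

97.28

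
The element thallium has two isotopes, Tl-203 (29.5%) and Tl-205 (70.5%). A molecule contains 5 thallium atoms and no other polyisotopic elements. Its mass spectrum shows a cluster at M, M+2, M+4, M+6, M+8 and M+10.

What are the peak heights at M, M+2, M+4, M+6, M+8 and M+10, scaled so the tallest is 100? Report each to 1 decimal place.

0.6 : 7.3 : 35.0 : 83.7 : 100.0 : 47.8

The 5 Tl atoms are independent, so intensities follow the terms of (0.295 + 0.705)^5.
P(M) = 0.295^5 = 0.002234
P(M+2) = 5 × 0.295^4 × 0.705^1 = 0.026696
P(M+4) = 10 × 0.295^3 × 0.705^2 = 0.127598
P(M+6) = 10 × 0.295^2 × 0.705^3 = 0.304938
P(M+8) = 5 × 0.295^1 × 0.705^4 = 0.364375
P(M+10) = 0.705^5 = 0.174159
The M+8 peak is largest (0.364375); scaling to 100 gives 0.6 : 7.3 : 35.0 : 83.7 : 100.0 : 47.8.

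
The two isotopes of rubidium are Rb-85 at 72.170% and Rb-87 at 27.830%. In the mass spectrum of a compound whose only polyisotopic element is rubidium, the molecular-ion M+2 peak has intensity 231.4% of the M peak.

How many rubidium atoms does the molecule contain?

6

For n independent Rb atoms, I(M+2)/I(M) = n · (abundance Rb-87) / (abundance Rb-85) = n · 0.27830/0.72170.
n = 2.314 × 0.72170/0.27830 = 6.00 ≈ 6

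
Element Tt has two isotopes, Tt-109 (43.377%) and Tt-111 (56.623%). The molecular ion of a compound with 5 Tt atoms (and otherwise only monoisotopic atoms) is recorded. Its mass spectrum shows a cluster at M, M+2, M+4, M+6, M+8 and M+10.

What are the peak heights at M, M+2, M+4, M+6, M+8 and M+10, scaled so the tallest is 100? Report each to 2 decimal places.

4.50 : 29.34 : 76.61 : 100.00 : 65.27 : 17.04

Each Tt atom is independently Tt-109 (p = 0.43377) or Tt-111 (q = 0.56623); the cluster is the binomial expansion (p + q)^5.
P(M) = 0.43377^5 = 0.015357
P(M+2) = 5 × 0.43377^4 × 0.56623^1 = 0.100231
P(M+4) = 10 × 0.43377^3 × 0.56623^2 = 0.261676
P(M+6) = 10 × 0.43377^2 × 0.56623^3 = 0.341584
P(M+8) = 5 × 0.43377^1 × 0.56623^4 = 0.222947
P(M+10) = 0.56623^5 = 0.058206
The M+6 peak is largest (0.341584); scaling to 100 gives 4.50 : 29.34 : 76.61 : 100.00 : 65.27 : 17.04.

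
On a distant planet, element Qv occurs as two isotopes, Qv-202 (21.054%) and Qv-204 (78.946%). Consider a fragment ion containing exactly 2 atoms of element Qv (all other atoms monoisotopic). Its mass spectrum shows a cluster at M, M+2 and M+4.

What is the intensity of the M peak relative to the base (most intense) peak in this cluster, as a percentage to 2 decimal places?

7.11%

(0.21054 + 0.78946)^2 gives M 0.0443, M+2 0.3324, M+4 0.6232; the largest is M+4.
P(M+4) = C(2,2) × 0.21054^0 × 0.78946^2 = 1 × 1.0000 × 0.62324709 = 0.623247 (base)
P(M) = C(2,0) × 0.21054^2 × 0.78946^0 = 1 × 0.04432709 × 1.0000 = 0.044327
Relative intensity = 0.044327 / 0.623247 × 100 = 7.11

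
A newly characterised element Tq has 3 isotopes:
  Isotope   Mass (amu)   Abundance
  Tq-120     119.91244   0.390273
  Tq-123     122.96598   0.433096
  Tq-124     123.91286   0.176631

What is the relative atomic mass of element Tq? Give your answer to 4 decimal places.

The abundance-weighted mean is 0.390273 × 119.91244 + 0.433096 × 122.96598 + 0.176631 × 123.91286
= 46.798588 + 53.256074 + 21.886852 = 121.941514 amu

121.9415 amu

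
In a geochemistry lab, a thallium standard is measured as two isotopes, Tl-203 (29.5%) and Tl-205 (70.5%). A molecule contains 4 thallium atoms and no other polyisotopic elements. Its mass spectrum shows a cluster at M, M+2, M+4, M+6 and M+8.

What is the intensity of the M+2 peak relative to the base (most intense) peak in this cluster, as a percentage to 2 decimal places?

17.51%

(0.295 + 0.705)^4 gives M 0.0076, M+2 0.0724, M+4 0.2595, M+6 0.4135, M+8 0.2470; the largest is M+6.
P(M+6) = C(4,3) × 0.295^1 × 0.705^3 = 4 × 0.2950 × 0.35040263 = 0.413475 (base)
P(M+2) = C(4,1) × 0.295^3 × 0.705^1 = 4 × 0.02567237 × 0.7050 = 0.072396
Relative intensity = 0.072396 / 0.413475 × 100 = 17.51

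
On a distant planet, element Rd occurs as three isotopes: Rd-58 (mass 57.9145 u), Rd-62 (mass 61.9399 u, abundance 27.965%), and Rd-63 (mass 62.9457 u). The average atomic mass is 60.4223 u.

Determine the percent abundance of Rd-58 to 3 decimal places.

44.564%

The remaining 72.035% is split between Rd-58 (fraction x) and Rd-63 (fraction 0.72035 − x).
Substituting: 57.9145x + 62.9457(0.72035 − x) = 43.100806965
(57.9145 − 62.9457)x = -2.24212803  ⇒  x = 0.44564, y = 0.27471
Rd-58: 44.564%, Rd-63: 27.471%.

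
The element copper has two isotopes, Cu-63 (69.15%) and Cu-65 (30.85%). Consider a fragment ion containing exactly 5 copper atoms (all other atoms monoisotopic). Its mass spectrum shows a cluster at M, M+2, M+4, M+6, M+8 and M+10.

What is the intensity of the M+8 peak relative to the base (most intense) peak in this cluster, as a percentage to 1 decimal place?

Term probabilities: M 0.1581, M+2 0.3527, M+4 0.3147, M+6 0.1404, M+8 0.0313, M+10 0.0028. Base peak = M+2.
P(M+2) = C(5,1) × 0.6915^4 × 0.3085^1 = 5 × 0.2286487 × 0.3085 = 0.352691 (base)
P(M+8) = C(5,4) × 0.6915^1 × 0.3085^4 = 5 × 0.6915 × 0.00905776 = 0.031317
Relative intensity = 0.031317 / 0.352691 × 100 = 8.9

8.9%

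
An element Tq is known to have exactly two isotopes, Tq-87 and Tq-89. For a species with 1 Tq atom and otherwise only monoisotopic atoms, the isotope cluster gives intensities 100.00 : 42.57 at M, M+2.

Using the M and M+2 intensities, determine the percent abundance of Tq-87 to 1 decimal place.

70.1%

Write p for the Tq-87 fraction. I(M+2)/I(M) = [C(1,1)·p^0·(1−p)] / p^1 = 1·(1−p)/p = 42.57/100.00 = 0.4257
(1−p)/p = 0.4257/1 = 0.4257  ⇒  p = 1/(1 + 0.4257) = 0.7014
Tq-87: 70.1%, Tq-89: 29.9%.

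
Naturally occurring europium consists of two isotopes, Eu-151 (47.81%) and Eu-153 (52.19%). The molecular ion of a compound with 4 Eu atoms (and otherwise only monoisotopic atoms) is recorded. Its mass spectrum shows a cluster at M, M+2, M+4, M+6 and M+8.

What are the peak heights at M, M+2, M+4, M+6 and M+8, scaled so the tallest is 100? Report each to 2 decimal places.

The 4 Eu atoms are independent, so intensities follow the terms of (0.4781 + 0.5219)^4.
P(M) = 0.4781^4 = 0.052249
P(M+2) = 4 × 0.4781^3 × 0.5219^1 = 0.228141
P(M+4) = 6 × 0.4781^2 × 0.5219^2 = 0.373563
P(M+6) = 4 × 0.4781^1 × 0.5219^3 = 0.271857
P(M+8) = 0.5219^4 = 0.074191
The M+4 peak is largest (0.373563); scaling to 100 gives 13.99 : 61.07 : 100.00 : 72.77 : 19.86.

13.99 : 61.07 : 100.00 : 72.77 : 19.86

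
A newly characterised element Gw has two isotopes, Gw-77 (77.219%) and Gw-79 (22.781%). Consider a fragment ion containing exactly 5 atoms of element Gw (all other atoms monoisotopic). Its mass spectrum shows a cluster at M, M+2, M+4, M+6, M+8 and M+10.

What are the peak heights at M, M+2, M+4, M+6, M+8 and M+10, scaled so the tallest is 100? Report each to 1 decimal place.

Each Gw atom is independently Gw-77 (p = 0.77219) or Gw-79 (q = 0.22781); the cluster is the binomial expansion (p + q)^5.
P(M) = 0.77219^5 = 0.274550
P(M+2) = 5 × 0.77219^4 × 0.22781^1 = 0.404986
P(M+4) = 10 × 0.77219^3 × 0.22781^2 = 0.238956
P(M+6) = 10 × 0.77219^2 × 0.22781^3 = 0.070496
P(M+8) = 5 × 0.77219^1 × 0.22781^4 = 0.010399
P(M+10) = 0.22781^5 = 0.000614
The M+2 peak is largest (0.404986); scaling to 100 gives 67.8 : 100.0 : 59.0 : 17.4 : 2.6 : 0.2.

67.8 : 100.0 : 59.0 : 17.4 : 2.6 : 0.2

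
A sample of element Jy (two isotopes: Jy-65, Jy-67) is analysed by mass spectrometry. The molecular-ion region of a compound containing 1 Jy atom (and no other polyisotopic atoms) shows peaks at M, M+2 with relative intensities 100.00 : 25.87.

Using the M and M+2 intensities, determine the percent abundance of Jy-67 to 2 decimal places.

Let p = fractional abundance of Jy-65. I(M+2)/I(M) = [C(1,1)·p^0·(1−p)] / p^1 = 1·(1−p)/p = 25.87/100.00 = 0.2587
(1−p)/p = 0.2587/1 = 0.2587  ⇒  p = 1/(1 + 0.2587) = 0.7945
Jy-65: 79.45%, Jy-67: 20.55%.

20.55%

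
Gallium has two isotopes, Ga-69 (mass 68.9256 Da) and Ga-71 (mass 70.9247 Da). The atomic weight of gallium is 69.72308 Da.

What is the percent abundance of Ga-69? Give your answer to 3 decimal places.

Let x be the fractional abundance of Ga-69; then Ga-71 has abundance 1 − x.
68.9256·x + 70.9247·(1 − x) = 69.72308
(68.9256 − 70.9247)·x = 69.72308 − 70.9247
x = -1.20162 / -1.9991 = 0.60108 → 60.108% Ga-69, 39.892% Ga-71.

60.108%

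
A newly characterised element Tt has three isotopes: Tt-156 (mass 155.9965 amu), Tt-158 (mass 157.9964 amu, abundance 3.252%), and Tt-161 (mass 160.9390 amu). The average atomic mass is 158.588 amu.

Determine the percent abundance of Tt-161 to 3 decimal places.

Let x and y be the fractions of Tt-156 and Tt-161. Then x + y = 1 − 0.03252 = 0.96748 and 155.9965x + 160.9390y = 158.588 − 0.03252×157.9964 = 153.449957072.
Substituting: 155.9965x + 160.9390(0.96748 − x) = 153.449957072
(155.9965 − 160.9390)x = -2.255306648  ⇒  x = 0.45631, y = 0.51117
Tt-156: 45.631%, Tt-161: 51.117%.

51.117%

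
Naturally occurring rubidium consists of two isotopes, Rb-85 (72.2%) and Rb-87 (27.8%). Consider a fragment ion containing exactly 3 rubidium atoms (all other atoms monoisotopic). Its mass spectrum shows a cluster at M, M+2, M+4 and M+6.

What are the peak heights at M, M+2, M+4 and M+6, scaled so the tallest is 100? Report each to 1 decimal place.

86.6 : 100.0 : 38.5 : 4.9

Each Rb atom is independently Rb-85 (p = 0.722) or Rb-87 (q = 0.278); the cluster is the binomial expansion (p + q)^3.
P(M) = 0.722^3 = 0.376367
P(M+2) = 3 × 0.722^2 × 0.278^1 = 0.434751
P(M+4) = 3 × 0.722^1 × 0.278^2 = 0.167397
P(M+6) = 0.278^3 = 0.021485
The M+2 peak is largest (0.434751); scaling to 100 gives 86.6 : 100.0 : 38.5 : 4.9.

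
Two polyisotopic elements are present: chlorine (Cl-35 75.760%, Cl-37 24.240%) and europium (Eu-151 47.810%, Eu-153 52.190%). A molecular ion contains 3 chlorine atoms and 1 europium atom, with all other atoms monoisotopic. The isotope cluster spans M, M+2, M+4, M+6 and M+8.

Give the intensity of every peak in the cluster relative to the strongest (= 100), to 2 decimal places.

Chlorine pattern (n=3): 0.4348304 : 0.41738208 : 0.13354464 : 0.01424288
Europium pattern (n=1): 0.4781 : 0.5219
Convolve the two distributions (both contribute in 2-u steps):
  M: 0.4348304×0.4781 = 0.207892
  M+2: 0.4348304×0.5219 + 0.41738208×0.4781 = 0.426488
  M+4: 0.41738208×0.5219 + 0.13354464×0.4781 = 0.281679
  M+6: 0.13354464×0.5219 + 0.01424288×0.4781 = 0.076506
  M+8: 0.01424288×0.5219 = 0.007433
Scale to base peak (0.426488) = 100: 48.75 : 100.00 : 66.05 : 17.94 : 1.74

48.75 : 100.00 : 66.05 : 17.94 : 1.74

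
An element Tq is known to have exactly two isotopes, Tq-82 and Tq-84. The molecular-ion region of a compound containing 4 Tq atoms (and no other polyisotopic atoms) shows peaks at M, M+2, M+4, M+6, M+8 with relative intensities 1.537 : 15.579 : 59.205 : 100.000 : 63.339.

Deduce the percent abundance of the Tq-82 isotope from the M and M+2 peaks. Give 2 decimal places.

28.30%

If p is the fraction of Tq that is Tq-82, then I(M+2)/I(M) = [C(4,1)·p^3·(1−p)] / p^4 = 4·(1−p)/p = 15.579/1.537 = 10.1360
(1−p)/p = 10.1360/4 = 2.5340  ⇒  p = 1/(1 + 2.5340) = 0.2830
Tq-82: 28.30%, Tq-84: 71.70%.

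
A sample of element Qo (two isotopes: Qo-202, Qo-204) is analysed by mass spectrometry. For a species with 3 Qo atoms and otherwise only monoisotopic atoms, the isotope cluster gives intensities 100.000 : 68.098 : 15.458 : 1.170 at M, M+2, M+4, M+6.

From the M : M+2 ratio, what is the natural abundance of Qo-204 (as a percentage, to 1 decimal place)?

18.5%

Write p for the Qo-202 fraction. I(M+2)/I(M) = [C(3,1)·p^2·(1−p)] / p^3 = 3·(1−p)/p = 68.098/100.000 = 0.6810
(1−p)/p = 0.6810/3 = 0.2270  ⇒  p = 1/(1 + 0.2270) = 0.8150
Qo-202: 81.5%, Qo-204: 18.5%.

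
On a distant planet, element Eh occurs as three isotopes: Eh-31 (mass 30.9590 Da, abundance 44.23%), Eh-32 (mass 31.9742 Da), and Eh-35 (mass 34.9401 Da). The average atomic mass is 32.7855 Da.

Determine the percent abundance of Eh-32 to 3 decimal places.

13.276%

Let x and y be the fractions of Eh-32 and Eh-35. Then x + y = 1 − 0.4423 = 0.5577 and 31.9742x + 34.9401y = 32.7855 − 0.4423×30.9590 = 19.0923343.
Substituting: 31.9742x + 34.9401(0.5577 − x) = 19.0923343
(31.9742 − 34.9401)x = -0.39375947  ⇒  x = 0.13276, y = 0.42494
Eh-32: 13.276%, Eh-35: 42.494%.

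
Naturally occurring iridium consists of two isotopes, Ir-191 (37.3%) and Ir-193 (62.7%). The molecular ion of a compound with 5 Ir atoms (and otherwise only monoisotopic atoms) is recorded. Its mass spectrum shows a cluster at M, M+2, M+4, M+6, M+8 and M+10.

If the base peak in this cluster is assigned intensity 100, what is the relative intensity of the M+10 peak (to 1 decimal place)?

Binomial terms of (0.373 + 0.627)^5: M 0.0072, M+2 0.0607, M+4 0.2040, M+6 0.3429, M+8 0.2882, M+10 0.0969 → M+6 is the base peak.
P(M+6) = C(5,3) × 0.373^2 × 0.627^3 = 10 × 0.139129 × 0.24649188 = 0.342942 (base)
P(M+10) = C(5,5) × 0.373^0 × 0.627^5 = 1 × 1.0000 × 0.09690311 = 0.096903
Relative intensity = 0.096903 / 0.342942 × 100 = 28.3

28.3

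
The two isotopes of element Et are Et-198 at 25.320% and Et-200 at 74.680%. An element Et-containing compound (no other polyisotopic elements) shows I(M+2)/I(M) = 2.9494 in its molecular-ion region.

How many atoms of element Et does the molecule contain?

The M+2/M ratio from n Et atoms is n · q/p = n · 0.74680/0.25320.
n = 2.9494 × 0.25320/0.74680 = 1.00 ≈ 1

1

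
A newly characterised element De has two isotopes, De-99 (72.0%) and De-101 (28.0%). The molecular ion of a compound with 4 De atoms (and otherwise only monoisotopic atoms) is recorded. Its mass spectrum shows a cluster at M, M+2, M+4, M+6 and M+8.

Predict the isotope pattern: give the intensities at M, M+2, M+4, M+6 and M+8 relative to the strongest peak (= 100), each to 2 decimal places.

64.29 : 100.00 : 58.33 : 15.12 : 1.47

Expanding (0.720 + 0.280)^4:
P(M) = 0.720^4 = 0.268739
P(M+2) = 4 × 0.720^3 × 0.280^1 = 0.418038
P(M+4) = 6 × 0.720^2 × 0.280^2 = 0.243855
P(M+6) = 4 × 0.720^1 × 0.280^3 = 0.063222
P(M+8) = 0.280^4 = 0.006147
The M+2 peak is largest (0.418038); scaling to 100 gives 64.29 : 100.00 : 58.33 : 15.12 : 1.47.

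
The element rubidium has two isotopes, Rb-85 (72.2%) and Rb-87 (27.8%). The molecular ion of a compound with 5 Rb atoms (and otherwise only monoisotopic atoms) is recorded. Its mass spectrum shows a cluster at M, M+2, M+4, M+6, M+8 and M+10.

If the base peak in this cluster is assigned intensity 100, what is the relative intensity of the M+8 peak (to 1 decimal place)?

Term probabilities: M 0.1962, M+2 0.3777, M+4 0.2909, M+6 0.1120, M+8 0.0216, M+10 0.0017. Base peak = M+2.
P(M+2) = C(5,1) × 0.722^4 × 0.278^1 = 5 × 0.27173701 × 0.2780 = 0.377714 (base)
P(M+8) = C(5,4) × 0.722^1 × 0.278^4 = 5 × 0.7220 × 0.00597282 = 0.021562
Relative intensity = 0.021562 / 0.377714 × 100 = 5.7

5.7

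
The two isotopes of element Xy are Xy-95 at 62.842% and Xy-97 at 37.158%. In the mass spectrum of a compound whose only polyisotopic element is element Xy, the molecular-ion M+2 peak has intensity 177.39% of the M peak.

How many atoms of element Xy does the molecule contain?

3

For n independent Xy atoms, I(M+2)/I(M) = n · (abundance Xy-97) / (abundance Xy-95) = n · 0.37158/0.62842.
n = 1.7739 × 0.62842/0.37158 = 3.00 ≈ 3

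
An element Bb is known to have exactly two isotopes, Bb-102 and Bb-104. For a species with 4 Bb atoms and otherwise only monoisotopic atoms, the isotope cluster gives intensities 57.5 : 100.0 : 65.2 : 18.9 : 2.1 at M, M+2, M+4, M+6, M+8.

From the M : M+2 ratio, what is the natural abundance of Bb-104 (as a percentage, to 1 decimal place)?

30.3%

If p is the fraction of Bb that is Bb-102, then I(M+2)/I(M) = [C(4,1)·p^3·(1−p)] / p^4 = 4·(1−p)/p = 100.0/57.5 = 1.7391
(1−p)/p = 1.7391/4 = 0.4348  ⇒  p = 1/(1 + 0.4348) = 0.6970
Bb-102: 69.7%, Bb-104: 30.3%.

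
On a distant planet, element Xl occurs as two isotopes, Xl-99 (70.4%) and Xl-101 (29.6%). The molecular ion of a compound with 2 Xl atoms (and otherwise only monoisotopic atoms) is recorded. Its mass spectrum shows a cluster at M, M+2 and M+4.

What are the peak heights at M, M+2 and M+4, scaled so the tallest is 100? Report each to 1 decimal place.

100.0 : 84.1 : 17.7

The 2 Xl atoms are independent, so intensities follow the terms of (0.704 + 0.296)^2.
P(M) = 0.704^2 = 0.495616
P(M+2) = 2 × 0.704^1 × 0.296^1 = 0.416768
P(M+4) = 0.296^2 = 0.087616
The M peak is largest (0.495616); scaling to 100 gives 100.0 : 84.1 : 17.7.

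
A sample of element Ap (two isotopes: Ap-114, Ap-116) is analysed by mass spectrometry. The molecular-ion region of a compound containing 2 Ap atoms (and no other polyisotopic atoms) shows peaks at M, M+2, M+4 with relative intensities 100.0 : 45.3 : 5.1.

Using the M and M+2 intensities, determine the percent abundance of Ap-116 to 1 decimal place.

18.5%

Let p = fractional abundance of Ap-114. I(M+2)/I(M) = [C(2,1)·p^1·(1−p)] / p^2 = 2·(1−p)/p = 45.3/100.0 = 0.4530
(1−p)/p = 0.4530/2 = 0.2265  ⇒  p = 1/(1 + 0.2265) = 0.8153
Ap-114: 81.5%, Ap-116: 18.5%.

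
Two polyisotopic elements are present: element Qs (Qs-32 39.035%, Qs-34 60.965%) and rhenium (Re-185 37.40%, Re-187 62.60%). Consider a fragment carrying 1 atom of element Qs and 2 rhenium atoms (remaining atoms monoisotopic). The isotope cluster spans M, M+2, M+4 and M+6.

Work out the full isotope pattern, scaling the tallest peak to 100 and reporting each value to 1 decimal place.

Element Qs pattern (n=1): 0.39035 : 0.60965
Rhenium pattern (n=2): 0.139876 : 0.468248 : 0.391876
Convolve the two distributions (both contribute in 2-u steps):
  M: 0.39035×0.139876 = 0.054601
  M+2: 0.39035×0.468248 + 0.60965×0.139876 = 0.268056
  M+4: 0.39035×0.391876 + 0.60965×0.468248 = 0.438436
  M+6: 0.60965×0.391876 = 0.238907
Scale to base peak (0.438436) = 100: 12.5 : 61.1 : 100.0 : 54.5

12.5 : 61.1 : 100.0 : 54.5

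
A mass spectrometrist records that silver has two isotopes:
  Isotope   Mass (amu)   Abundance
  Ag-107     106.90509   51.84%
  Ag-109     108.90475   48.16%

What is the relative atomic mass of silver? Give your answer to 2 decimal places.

Ar = Σ fᵢ·mᵢ = 0.5184 × 106.90509 + 0.4816 × 108.90475
= 55.419599 + 52.448528 = 107.868127 amu

107.87 amu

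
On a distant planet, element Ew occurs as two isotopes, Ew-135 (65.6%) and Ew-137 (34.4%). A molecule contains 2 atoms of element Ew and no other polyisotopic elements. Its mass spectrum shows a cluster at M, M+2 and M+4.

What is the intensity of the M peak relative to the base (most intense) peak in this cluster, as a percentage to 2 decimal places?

95.35%

Term probabilities: M 0.4303, M+2 0.4513, M+4 0.1183. Base peak = M+2.
P(M+2) = C(2,1) × 0.656^1 × 0.344^1 = 2 × 0.6560 × 0.3440 = 0.451328 (base)
P(M) = C(2,0) × 0.656^2 × 0.344^0 = 1 × 0.430336 × 1.0000 = 0.430336
Relative intensity = 0.430336 / 0.451328 × 100 = 95.35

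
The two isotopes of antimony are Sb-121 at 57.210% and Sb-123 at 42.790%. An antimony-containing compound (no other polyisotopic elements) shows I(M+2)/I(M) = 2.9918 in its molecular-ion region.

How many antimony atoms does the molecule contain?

For n independent Sb atoms, I(M+2)/I(M) = n · (abundance Sb-123) / (abundance Sb-121) = n · 0.42790/0.57210.
n = 2.9918 × 0.57210/0.42790 = 4.00 ≈ 4

4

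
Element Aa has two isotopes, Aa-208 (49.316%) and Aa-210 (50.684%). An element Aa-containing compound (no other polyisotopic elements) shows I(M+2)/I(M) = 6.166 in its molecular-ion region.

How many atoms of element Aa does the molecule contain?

6

The M+2/M ratio from n Aa atoms is n · q/p = n · 0.50684/0.49316.
n = 6.166 × 0.49316/0.50684 = 6.00 ≈ 6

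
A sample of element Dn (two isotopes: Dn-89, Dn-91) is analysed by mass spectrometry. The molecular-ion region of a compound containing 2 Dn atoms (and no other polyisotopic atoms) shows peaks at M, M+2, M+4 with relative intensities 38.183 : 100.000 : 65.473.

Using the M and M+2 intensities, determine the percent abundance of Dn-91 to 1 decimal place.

56.7%

If p is the fraction of Dn that is Dn-89, then I(M+2)/I(M) = [C(2,1)·p^1·(1−p)] / p^2 = 2·(1−p)/p = 100.000/38.183 = 2.6190
(1−p)/p = 2.6190/2 = 1.3095  ⇒  p = 1/(1 + 1.3095) = 0.4330
Dn-89: 43.3%, Dn-91: 56.7%.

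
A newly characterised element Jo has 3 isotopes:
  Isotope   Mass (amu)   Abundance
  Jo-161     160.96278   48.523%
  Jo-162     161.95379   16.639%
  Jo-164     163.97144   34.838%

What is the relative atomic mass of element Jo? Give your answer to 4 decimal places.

162.1758 amu

Ar = Σ fᵢ·mᵢ = 0.48523 × 160.96278 + 0.16639 × 161.95379 + 0.34838 × 163.97144
= 78.103970 + 26.947491 + 57.124370 = 162.175831 amu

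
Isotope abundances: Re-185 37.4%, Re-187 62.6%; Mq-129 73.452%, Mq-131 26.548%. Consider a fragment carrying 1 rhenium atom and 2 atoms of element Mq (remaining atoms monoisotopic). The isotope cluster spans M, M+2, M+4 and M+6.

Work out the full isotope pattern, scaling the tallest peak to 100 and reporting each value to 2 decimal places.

Rhenium pattern (n=1): 0.3740 : 0.6260
Element Mq pattern (n=2): 0.53951963 : 0.39000074 : 0.07047963
Convolve the two distributions (both contribute in 2-u steps):
  M: 0.3740×0.53951963 = 0.201780
  M+2: 0.3740×0.39000074 + 0.6260×0.53951963 = 0.483600
  M+4: 0.3740×0.07047963 + 0.6260×0.39000074 = 0.270500
  M+6: 0.6260×0.07047963 = 0.044120
Scale to base peak (0.483600) = 100: 41.72 : 100.00 : 55.93 : 9.12

41.72 : 100.00 : 55.93 : 9.12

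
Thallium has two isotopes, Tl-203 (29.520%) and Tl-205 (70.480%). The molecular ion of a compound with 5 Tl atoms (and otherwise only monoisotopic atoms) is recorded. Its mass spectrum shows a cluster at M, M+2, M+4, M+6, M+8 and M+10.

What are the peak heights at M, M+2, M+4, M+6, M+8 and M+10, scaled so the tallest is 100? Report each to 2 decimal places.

Each Tl atom is independently Tl-203 (p = 0.29520) or Tl-205 (q = 0.70480); the cluster is the binomial expansion (p + q)^5.
P(M) = 0.29520^5 = 0.002242
P(M+2) = 5 × 0.29520^4 × 0.70480^1 = 0.026761
P(M+4) = 10 × 0.29520^3 × 0.70480^2 = 0.127785
P(M+6) = 10 × 0.29520^2 × 0.70480^3 = 0.305092
P(M+8) = 5 × 0.29520^1 × 0.70480^4 = 0.364208
P(M+10) = 0.70480^5 = 0.173912
The M+8 peak is largest (0.364208); scaling to 100 gives 0.62 : 7.35 : 35.09 : 83.77 : 100.00 : 47.75.

0.62 : 7.35 : 35.09 : 83.77 : 100.00 : 47.75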